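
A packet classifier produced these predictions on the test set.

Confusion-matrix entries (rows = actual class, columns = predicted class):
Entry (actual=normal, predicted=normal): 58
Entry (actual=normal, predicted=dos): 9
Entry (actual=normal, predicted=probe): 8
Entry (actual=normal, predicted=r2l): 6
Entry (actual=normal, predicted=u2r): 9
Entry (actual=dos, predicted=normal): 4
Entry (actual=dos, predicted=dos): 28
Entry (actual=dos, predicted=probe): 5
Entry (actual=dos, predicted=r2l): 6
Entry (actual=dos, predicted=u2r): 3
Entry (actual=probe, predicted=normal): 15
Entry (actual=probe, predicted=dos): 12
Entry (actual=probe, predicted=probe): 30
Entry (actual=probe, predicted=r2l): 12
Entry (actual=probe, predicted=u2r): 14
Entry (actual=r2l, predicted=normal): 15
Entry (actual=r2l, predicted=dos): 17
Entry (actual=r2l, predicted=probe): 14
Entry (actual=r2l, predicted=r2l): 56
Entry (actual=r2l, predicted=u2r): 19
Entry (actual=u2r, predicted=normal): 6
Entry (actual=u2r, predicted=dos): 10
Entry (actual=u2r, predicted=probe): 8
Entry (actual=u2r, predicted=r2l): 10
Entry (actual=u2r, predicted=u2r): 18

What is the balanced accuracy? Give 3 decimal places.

0.485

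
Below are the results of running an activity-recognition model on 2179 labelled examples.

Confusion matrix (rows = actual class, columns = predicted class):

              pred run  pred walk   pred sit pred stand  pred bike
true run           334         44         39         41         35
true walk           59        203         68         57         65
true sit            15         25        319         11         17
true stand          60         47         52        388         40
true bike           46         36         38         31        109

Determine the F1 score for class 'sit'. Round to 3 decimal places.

F1 score = 2·TP/(2·TP+FP+FN).
sit: TP=319, FP=39+68+52+38=197, FN=15+25+11+17=68 → 638/903 = 0.7065

0.707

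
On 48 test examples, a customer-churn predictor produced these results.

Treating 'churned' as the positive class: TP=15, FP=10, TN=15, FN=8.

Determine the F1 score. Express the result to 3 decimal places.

0.625

Precision = TP/(TP+FP) = 15/25 = 0.6000
Recall = TP/(TP+FN) = 15/23 = 0.6522
F1 = 2·TP/(2·TP+FP+FN) = 30/48 = 0.625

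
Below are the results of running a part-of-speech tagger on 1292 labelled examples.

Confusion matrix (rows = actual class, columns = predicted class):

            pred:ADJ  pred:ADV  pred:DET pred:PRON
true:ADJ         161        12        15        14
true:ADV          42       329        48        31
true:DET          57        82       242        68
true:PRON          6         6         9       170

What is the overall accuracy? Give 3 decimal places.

0.698

Accuracy = trace / total = (161+329+242+170=902) / 1292 = 902/1292 = 0.698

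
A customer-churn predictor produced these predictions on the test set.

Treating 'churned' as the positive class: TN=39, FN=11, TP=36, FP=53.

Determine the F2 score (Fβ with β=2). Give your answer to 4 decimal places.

0.6498

Fβ = (1+β²)·TP / ((1+β²)·TP + β²·FN + FP), with β²=4
= 5·36 / (5·36 + 4·11 + 53) = 0.6498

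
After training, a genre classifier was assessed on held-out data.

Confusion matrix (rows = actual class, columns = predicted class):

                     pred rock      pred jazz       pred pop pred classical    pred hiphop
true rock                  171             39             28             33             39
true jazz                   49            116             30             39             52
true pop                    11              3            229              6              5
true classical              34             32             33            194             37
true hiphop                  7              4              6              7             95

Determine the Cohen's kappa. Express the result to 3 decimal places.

0.523

Observed agreement pₒ = trace/N = 805/1299 = 0.6197
Expected agreement pₑ = Σ (rowᵢ·colᵢ)/N² = (310·272 + 286·194 + 254·326 + 330·279 + 119·228)/1299² = 0.2026
κ = (pₒ − pₑ)/(1 − pₑ) = (0.6197 − 0.2026)/(1 − 0.2026) = 0.523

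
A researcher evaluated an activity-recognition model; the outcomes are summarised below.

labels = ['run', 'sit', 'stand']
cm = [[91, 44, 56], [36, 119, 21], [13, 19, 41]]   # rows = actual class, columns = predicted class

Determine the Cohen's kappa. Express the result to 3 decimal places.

Observed agreement pₒ = trace/N = 251/440 = 0.5705
Expected agreement pₑ = Σ (rowᵢ·colᵢ)/N² = (191·140 + 176·182 + 73·118)/440² = 0.3481
κ = (pₒ − pₑ)/(1 − pₑ) = (0.5705 − 0.3481)/(1 − 0.3481) = 0.341

0.341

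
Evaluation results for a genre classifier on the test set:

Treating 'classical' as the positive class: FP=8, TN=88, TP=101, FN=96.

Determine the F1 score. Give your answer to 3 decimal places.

0.660

Precision = TP/(TP+FP) = 101/109 = 0.9266
Recall = TP/(TP+FN) = 101/197 = 0.5127
F1 = 2·TP/(2·TP+FP+FN) = 202/306 = 0.660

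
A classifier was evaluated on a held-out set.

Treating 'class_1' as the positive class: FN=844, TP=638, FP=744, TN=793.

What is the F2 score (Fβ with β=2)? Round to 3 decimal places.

0.436

Fβ = (1+β²)·TP / ((1+β²)·TP + β²·FN + FP), with β²=4
= 5·638 / (5·638 + 4·844 + 744) = 0.436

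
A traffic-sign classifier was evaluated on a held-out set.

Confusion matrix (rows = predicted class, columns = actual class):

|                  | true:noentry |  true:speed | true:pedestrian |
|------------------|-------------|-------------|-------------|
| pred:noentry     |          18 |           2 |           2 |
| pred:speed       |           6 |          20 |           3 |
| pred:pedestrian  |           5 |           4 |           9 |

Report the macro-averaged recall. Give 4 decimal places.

0.6776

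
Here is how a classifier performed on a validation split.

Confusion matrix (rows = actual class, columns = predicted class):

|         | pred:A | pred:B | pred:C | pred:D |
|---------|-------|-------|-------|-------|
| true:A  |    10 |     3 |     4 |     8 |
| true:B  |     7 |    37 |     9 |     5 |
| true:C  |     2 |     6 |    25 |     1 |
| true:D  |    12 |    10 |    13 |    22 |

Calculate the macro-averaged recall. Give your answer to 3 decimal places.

Per-class recall (TP/(TP+FN)):
  A: TP=10, FN=3+4+8=15 → 10/25 = 0.4000
  B: TP=37, FN=7+9+5=21 → 37/58 = 0.6379
  C: TP=25, FN=2+6+1=9 → 25/34 = 0.7353
  D: TP=22, FN=12+10+13=35 → 22/57 = 0.3860
Macro-recall = mean = (0.4000 + 0.6379 + 0.7353 + 0.3860) / 4 = 0.540

0.540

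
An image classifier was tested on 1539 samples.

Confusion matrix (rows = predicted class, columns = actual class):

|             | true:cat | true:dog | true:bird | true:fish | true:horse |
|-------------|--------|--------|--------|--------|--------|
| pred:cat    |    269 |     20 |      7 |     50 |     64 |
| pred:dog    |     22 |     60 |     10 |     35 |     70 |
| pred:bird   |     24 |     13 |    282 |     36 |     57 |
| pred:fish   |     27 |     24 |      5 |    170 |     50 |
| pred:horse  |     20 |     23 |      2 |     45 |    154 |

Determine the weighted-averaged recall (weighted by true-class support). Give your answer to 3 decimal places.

Per-class recall (TP/(TP+FN)):
  cat: TP=269, FN=22+24+27+20=93 → 269/362 = 0.7431
  dog: TP=60, FN=20+13+24+23=80 → 60/140 = 0.4286
  bird: TP=282, FN=7+10+5+2=24 → 282/306 = 0.9216
  fish: TP=170, FN=50+35+36+45=166 → 170/336 = 0.5060
  horse: TP=154, FN=64+70+57+50=241 → 154/395 = 0.3899
Weighted-recall = Σ (supportᵢ/N)·recallᵢ with N=1539: (362/1539)·0.7431 + (140/1539)·0.4286 + (306/1539)·0.9216 + (336/1539)·0.5060 + (395/1539)·0.3899 = 0.608

0.608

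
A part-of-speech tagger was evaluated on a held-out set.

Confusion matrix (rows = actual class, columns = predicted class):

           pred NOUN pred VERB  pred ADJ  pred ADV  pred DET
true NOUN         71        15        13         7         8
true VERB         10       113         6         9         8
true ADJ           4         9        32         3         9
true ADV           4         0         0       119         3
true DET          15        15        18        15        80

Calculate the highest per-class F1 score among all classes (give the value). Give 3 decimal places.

0.853

Per-class F1 score (2·TP/(2·TP+FP+FN)):
  NOUN: TP=71, FP=10+4+4+15=33, FN=15+13+7+8=43 → 142/218 = 0.6514
  VERB: TP=113, FP=15+9+0+15=39, FN=10+6+9+8=33 → 226/298 = 0.7584
  ADJ: TP=32, FP=13+6+0+18=37, FN=4+9+3+9=25 → 64/126 = 0.5079
  ADV: TP=119, FP=7+9+3+15=34, FN=4+0+0+3=7 → 238/279 = 0.8530
  DET: TP=80, FP=8+8+9+3=28, FN=15+15+18+15=63 → 160/251 = 0.6375
Highest is class 'ADV' with F1 score = 0.853.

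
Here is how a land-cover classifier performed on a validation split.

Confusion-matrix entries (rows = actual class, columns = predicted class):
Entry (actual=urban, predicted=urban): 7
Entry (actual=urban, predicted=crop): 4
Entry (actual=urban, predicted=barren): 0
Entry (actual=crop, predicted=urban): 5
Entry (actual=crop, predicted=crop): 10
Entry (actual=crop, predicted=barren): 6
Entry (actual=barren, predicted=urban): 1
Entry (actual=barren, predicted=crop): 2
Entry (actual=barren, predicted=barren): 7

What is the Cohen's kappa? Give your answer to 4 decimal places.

Observed agreement pₒ = trace/N = 24/42 = 0.57143
Expected agreement pₑ = Σ (rowᵢ·colᵢ)/N² = (11·13 + 21·16 + 10·13)/42² = 0.34524
κ = (pₒ − pₑ)/(1 − pₑ) = (0.57143 − 0.34524)/(1 − 0.34524) = 0.3455

0.3455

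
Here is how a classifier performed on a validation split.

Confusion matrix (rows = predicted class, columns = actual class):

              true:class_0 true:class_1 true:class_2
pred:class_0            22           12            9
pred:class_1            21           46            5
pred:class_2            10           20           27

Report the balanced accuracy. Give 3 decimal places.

0.554

Balanced accuracy = mean of per-class recall.
  class_0: recall = 22/53 = 0.4151
  class_1: recall = 46/78 = 0.5897
  class_2: recall = 27/41 = 0.6585
Mean = (0.4151 + 0.5897 + 0.6585) / 3 = 0.554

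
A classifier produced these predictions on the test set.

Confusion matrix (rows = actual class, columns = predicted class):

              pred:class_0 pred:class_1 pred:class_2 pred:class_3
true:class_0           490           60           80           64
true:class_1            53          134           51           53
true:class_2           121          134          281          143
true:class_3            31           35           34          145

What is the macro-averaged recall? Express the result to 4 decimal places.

0.5431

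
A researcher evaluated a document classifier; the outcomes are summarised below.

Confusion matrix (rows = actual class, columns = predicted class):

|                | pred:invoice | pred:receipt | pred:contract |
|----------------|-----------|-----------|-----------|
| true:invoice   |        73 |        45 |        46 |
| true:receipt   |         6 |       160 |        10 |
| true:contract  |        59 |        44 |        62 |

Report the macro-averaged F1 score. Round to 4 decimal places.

0.5582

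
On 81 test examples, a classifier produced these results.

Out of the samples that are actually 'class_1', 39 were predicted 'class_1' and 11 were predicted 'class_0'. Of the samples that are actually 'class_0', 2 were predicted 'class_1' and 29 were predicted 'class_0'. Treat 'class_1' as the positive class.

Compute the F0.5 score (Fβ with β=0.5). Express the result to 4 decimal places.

0.9112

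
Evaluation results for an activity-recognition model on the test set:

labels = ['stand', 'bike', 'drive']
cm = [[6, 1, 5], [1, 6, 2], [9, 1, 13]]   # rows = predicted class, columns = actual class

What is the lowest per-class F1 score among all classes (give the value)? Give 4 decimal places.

Per-class F1 score (2·TP/(2·TP+FP+FN)):
  stand: TP=6, FP=1+5=6, FN=1+9=10 → 12/28 = 0.42857
  bike: TP=6, FP=1+2=3, FN=1+1=2 → 12/17 = 0.70588
  drive: TP=13, FP=9+1=10, FN=5+2=7 → 26/43 = 0.60465
Lowest is class 'stand' with F1 score = 0.4286.

0.4286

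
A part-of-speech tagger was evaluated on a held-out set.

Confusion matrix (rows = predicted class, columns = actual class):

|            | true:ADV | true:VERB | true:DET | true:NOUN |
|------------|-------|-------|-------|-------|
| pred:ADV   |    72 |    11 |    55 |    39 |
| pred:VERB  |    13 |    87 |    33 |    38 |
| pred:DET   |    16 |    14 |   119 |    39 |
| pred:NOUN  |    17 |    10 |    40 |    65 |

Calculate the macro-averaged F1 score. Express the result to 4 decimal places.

Per-class F1 score (2·TP/(2·TP+FP+FN)):
  ADV: TP=72, FP=11+55+39=105, FN=13+16+17=46 → 144/295 = 0.48814
  VERB: TP=87, FP=13+33+38=84, FN=11+14+10=35 → 174/293 = 0.59386
  DET: TP=119, FP=16+14+39=69, FN=55+33+40=128 → 238/435 = 0.54713
  NOUN: TP=65, FP=17+10+40=67, FN=39+38+39=116 → 130/313 = 0.41534
Macro-F1 score = mean = (0.48814 + 0.59386 + 0.54713 + 0.41534) / 4 = 0.5111

0.5111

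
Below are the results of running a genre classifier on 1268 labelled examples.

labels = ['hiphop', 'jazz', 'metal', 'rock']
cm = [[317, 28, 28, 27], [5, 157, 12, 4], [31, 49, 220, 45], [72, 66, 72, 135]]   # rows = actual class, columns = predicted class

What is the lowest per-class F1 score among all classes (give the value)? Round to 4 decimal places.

Per-class F1 score (2·TP/(2·TP+FP+FN)):
  hiphop: TP=317, FP=5+31+72=108, FN=28+28+27=83 → 634/825 = 0.76848
  jazz: TP=157, FP=28+49+66=143, FN=5+12+4=21 → 314/478 = 0.65690
  metal: TP=220, FP=28+12+72=112, FN=31+49+45=125 → 440/677 = 0.64993
  rock: TP=135, FP=27+4+45=76, FN=72+66+72=210 → 270/556 = 0.48561
Lowest is class 'rock' with F1 score = 0.4856.

0.4856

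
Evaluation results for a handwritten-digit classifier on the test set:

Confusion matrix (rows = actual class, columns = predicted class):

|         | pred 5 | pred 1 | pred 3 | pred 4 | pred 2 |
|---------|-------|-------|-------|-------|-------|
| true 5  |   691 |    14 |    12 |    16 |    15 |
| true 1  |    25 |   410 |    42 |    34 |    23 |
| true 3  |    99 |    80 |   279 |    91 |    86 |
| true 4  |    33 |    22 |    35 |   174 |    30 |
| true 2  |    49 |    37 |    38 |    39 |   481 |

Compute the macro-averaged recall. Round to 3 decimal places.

0.694

Per-class recall (TP/(TP+FN)):
  5: TP=691, FN=14+12+16+15=57 → 691/748 = 0.9238
  1: TP=410, FN=25+42+34+23=124 → 410/534 = 0.7678
  3: TP=279, FN=99+80+91+86=356 → 279/635 = 0.4394
  4: TP=174, FN=33+22+35+30=120 → 174/294 = 0.5918
  2: TP=481, FN=49+37+38+39=163 → 481/644 = 0.7469
Macro-recall = mean = (0.9238 + 0.7678 + 0.4394 + 0.5918 + 0.7469) / 5 = 0.694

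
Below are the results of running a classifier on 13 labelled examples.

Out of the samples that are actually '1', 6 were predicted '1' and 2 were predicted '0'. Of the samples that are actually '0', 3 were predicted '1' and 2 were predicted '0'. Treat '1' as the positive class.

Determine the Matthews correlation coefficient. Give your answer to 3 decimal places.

MCC = (TP·TN − FP·FN) / √((TP+FP)(TP+FN)(TN+FP)(TN+FN))
Numerator = 6·2 − 3·2 = 6
Denominator = √(9·8·5·4) = √1440 = 37.9473
MCC = 6 / 37.9473 = 0.158

0.158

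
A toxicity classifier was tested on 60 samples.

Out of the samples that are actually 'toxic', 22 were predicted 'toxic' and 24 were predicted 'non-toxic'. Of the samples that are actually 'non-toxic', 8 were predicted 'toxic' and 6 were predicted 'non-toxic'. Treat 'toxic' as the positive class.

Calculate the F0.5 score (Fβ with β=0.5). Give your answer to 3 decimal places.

Fβ = (1+β²)·TP / ((1+β²)·TP + β²·FN + FP), with β²=1/4
= 1.25·22 / (1.25·22 + 0.25·24 + 8) = 0.663

0.663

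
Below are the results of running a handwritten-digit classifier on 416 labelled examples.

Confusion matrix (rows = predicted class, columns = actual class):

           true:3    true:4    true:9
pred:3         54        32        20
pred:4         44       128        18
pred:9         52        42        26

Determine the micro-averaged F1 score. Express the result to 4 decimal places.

Micro-averaging pools counts across classes: ΣTP=208, ΣFP=208, ΣFN=208.
Micro-F1 score = 2·TP/(2·TP+FP+FN) on pooled counts = 0.5000 (equals overall accuracy in single-label multiclass).

0.5000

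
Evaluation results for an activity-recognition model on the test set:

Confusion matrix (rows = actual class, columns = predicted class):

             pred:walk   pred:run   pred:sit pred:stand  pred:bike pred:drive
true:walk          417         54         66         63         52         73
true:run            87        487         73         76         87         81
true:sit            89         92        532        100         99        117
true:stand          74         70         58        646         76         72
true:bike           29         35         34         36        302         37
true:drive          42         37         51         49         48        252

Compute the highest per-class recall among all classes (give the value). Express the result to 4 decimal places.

0.6486

Per-class recall (TP/(TP+FN)):
  walk: TP=417, FN=54+66+63+52+73=308 → 417/725 = 0.57517
  run: TP=487, FN=87+73+76+87+81=404 → 487/891 = 0.54658
  sit: TP=532, FN=89+92+100+99+117=497 → 532/1029 = 0.51701
  stand: TP=646, FN=74+70+58+76+72=350 → 646/996 = 0.64859
  bike: TP=302, FN=29+35+34+36+37=171 → 302/473 = 0.63848
  drive: TP=252, FN=42+37+51+49+48=227 → 252/479 = 0.52610
Highest is class 'stand' with recall = 0.6486.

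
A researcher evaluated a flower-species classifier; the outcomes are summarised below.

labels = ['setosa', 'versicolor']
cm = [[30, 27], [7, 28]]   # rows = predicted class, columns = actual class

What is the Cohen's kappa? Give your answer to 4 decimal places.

Observed agreement pₒ = trace/N = 58/92 = 0.63043
Expected agreement pₑ = Σ (rowᵢ·colᵢ)/N² = (37·57 + 55·35)/92² = 0.47661
κ = (pₒ − pₑ)/(1 − pₑ) = (0.63043 − 0.47661)/(1 − 0.47661) = 0.2939

0.2939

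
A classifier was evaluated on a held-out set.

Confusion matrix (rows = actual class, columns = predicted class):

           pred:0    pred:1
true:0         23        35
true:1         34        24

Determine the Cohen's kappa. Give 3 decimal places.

Observed agreement pₒ = trace/N = 47/116 = 0.4052
Expected agreement pₑ = Σ (rowᵢ·colᵢ)/N² = (58·57 + 58·59)/116² = 0.5000
κ = (pₒ − pₑ)/(1 − pₑ) = (0.4052 − 0.5000)/(1 − 0.5000) = -0.190

-0.190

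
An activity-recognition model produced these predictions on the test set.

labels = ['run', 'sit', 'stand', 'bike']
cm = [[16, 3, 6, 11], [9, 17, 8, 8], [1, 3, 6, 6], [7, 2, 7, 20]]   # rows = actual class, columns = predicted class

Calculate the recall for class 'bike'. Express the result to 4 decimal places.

0.5556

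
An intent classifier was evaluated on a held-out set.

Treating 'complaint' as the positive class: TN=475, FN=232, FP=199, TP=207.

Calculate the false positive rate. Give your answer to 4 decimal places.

FPR = FP/(FP+TN) = 199/(199+475) = 0.2953

0.2953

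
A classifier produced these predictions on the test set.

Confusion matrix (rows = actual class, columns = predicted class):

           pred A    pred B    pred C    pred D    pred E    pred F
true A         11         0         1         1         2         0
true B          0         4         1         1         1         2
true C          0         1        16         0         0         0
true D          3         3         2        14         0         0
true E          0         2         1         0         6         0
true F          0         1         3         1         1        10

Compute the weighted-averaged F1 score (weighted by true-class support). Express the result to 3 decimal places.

0.695

Per-class F1 score (2·TP/(2·TP+FP+FN)):
  A: TP=11, FP=0+0+3+0+0=3, FN=0+1+1+2+0=4 → 22/29 = 0.7586
  B: TP=4, FP=0+1+3+2+1=7, FN=0+1+1+1+2=5 → 8/20 = 0.4000
  C: TP=16, FP=1+1+2+1+3=8, FN=0+1+0+0+0=1 → 32/41 = 0.7805
  D: TP=14, FP=1+1+0+0+1=3, FN=3+3+2+0+0=8 → 28/39 = 0.7179
  E: TP=6, FP=2+1+0+0+1=4, FN=0+2+1+0+0=3 → 12/19 = 0.6316
  F: TP=10, FP=0+2+0+0+0=2, FN=0+1+3+1+1=6 → 20/28 = 0.7143
Weighted-F1 score = Σ (supportᵢ/N)·F1 scoreᵢ with N=88: (15/88)·0.7586 + (9/88)·0.4000 + (17/88)·0.7805 + (22/88)·0.7179 + (9/88)·0.6316 + (16/88)·0.7143 = 0.695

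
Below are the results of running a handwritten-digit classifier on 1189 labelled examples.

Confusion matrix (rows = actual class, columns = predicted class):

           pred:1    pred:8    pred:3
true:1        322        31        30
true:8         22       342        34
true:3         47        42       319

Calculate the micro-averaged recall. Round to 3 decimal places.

Micro-averaging pools counts across classes: ΣTP=983, ΣFP=206, ΣFN=206.
Micro-recall = TP/(TP+FN) on pooled counts = 0.827 (equals overall accuracy in single-label multiclass).

0.827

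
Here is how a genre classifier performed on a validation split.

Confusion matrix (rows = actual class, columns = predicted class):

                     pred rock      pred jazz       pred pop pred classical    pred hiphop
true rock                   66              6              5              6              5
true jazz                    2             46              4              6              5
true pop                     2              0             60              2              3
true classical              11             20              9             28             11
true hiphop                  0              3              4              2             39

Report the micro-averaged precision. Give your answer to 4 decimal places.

0.6928

Micro-averaging pools counts across classes: ΣTP=239, ΣFP=106, ΣFN=106.
Micro-precision = TP/(TP+FP) on pooled counts = 0.6928 (equals overall accuracy in single-label multiclass).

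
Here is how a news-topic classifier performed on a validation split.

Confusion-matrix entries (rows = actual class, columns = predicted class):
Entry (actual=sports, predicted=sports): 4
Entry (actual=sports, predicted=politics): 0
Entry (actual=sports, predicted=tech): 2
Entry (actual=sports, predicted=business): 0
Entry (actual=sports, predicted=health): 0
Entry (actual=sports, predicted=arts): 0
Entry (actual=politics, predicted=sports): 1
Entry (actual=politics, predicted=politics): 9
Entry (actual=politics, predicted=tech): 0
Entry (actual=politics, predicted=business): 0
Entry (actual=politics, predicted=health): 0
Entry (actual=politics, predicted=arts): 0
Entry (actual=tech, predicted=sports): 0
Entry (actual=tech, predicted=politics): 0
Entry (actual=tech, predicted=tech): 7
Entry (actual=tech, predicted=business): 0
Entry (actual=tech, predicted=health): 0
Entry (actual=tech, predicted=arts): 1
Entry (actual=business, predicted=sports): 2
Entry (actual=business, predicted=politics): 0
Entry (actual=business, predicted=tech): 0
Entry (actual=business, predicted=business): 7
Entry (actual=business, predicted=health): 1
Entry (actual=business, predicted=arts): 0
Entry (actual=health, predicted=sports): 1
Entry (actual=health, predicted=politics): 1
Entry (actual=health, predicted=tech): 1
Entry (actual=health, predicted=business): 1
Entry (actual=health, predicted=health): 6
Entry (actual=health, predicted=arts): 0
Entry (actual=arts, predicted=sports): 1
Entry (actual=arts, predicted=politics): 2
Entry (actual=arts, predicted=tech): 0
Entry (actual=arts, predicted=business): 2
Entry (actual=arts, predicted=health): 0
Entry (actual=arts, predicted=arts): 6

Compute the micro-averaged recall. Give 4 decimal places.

0.7091

Micro-averaging pools counts across classes: ΣTP=39, ΣFP=16, ΣFN=16.
Micro-recall = TP/(TP+FN) on pooled counts = 0.7091 (equals overall accuracy in single-label multiclass).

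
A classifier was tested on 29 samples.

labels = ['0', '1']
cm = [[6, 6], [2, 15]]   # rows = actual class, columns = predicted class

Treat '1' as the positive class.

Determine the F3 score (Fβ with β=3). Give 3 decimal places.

Fβ = (1+β²)·TP / ((1+β²)·TP + β²·FN + FP), with β²=9
= 10·15 / (10·15 + 9·2 + 6) = 0.862

0.862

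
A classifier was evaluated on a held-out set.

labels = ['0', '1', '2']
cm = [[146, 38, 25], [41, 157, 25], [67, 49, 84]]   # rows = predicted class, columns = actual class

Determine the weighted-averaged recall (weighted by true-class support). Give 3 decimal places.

Per-class recall (TP/(TP+FN)):
  0: TP=146, FN=41+67=108 → 146/254 = 0.5748
  1: TP=157, FN=38+49=87 → 157/244 = 0.6434
  2: TP=84, FN=25+25=50 → 84/134 = 0.6269
Weighted-recall = Σ (supportᵢ/N)·recallᵢ with N=632: (254/632)·0.5748 + (244/632)·0.6434 + (134/632)·0.6269 = 0.612

0.612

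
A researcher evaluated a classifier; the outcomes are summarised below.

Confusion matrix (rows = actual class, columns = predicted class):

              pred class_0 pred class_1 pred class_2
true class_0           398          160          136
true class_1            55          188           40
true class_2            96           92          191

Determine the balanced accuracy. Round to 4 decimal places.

0.5806

Balanced accuracy = mean of per-class recall.
  class_0: recall = 398/694 = 0.57349
  class_1: recall = 188/283 = 0.66431
  class_2: recall = 191/379 = 0.50396
Mean = (0.57349 + 0.66431 + 0.50396) / 3 = 0.5806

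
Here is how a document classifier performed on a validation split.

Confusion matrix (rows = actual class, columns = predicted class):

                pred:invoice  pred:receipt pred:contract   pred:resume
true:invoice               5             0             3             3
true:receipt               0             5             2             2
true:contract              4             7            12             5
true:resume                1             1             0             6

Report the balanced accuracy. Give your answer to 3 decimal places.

Balanced accuracy = mean of per-class recall.
  invoice: recall = 5/11 = 0.4545
  receipt: recall = 5/9 = 0.5556
  contract: recall = 12/28 = 0.4286
  resume: recall = 6/8 = 0.7500
Mean = (0.4545 + 0.5556 + 0.4286 + 0.7500) / 4 = 0.547

0.547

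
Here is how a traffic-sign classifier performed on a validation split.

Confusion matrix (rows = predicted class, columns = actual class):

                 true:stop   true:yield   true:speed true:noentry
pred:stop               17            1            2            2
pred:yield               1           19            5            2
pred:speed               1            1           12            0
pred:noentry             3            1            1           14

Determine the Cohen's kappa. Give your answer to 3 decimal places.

Observed agreement pₒ = trace/N = 62/82 = 0.7561
Expected agreement pₑ = Σ (rowᵢ·colᵢ)/N² = (22·22 + 22·27 + 20·14 + 18·19)/82² = 0.2528
κ = (pₒ − pₑ)/(1 − pₑ) = (0.7561 − 0.2528)/(1 − 0.2528) = 0.674

0.674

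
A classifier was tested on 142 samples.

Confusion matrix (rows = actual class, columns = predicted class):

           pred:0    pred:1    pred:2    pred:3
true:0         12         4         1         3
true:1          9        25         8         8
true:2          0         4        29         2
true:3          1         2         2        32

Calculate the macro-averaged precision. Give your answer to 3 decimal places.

Per-class precision (TP/(TP+FP)):
  0: TP=12, FP=9+0+1=10 → 12/22 = 0.5455
  1: TP=25, FP=4+4+2=10 → 25/35 = 0.7143
  2: TP=29, FP=1+8+2=11 → 29/40 = 0.7250
  3: TP=32, FP=3+8+2=13 → 32/45 = 0.7111
Macro-precision = mean = (0.5455 + 0.7143 + 0.7250 + 0.7111) / 4 = 0.674

0.674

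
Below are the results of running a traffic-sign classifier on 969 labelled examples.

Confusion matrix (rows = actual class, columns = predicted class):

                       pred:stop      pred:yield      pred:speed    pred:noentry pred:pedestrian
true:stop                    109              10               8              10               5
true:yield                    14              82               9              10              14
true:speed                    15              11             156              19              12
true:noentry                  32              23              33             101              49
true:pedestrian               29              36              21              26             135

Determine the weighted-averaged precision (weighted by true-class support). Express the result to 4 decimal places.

0.6082

Per-class precision (TP/(TP+FP)):
  stop: TP=109, FP=14+15+32+29=90 → 109/199 = 0.54774
  yield: TP=82, FP=10+11+23+36=80 → 82/162 = 0.50617
  speed: TP=156, FP=8+9+33+21=71 → 156/227 = 0.68722
  noentry: TP=101, FP=10+10+19+26=65 → 101/166 = 0.60843
  pedestrian: TP=135, FP=5+14+12+49=80 → 135/215 = 0.62791
Weighted-precision = Σ (supportᵢ/N)·precisionᵢ with N=969: (142/969)·0.54774 + (129/969)·0.50617 + (213/969)·0.68722 + (238/969)·0.60843 + (247/969)·0.62791 = 0.6082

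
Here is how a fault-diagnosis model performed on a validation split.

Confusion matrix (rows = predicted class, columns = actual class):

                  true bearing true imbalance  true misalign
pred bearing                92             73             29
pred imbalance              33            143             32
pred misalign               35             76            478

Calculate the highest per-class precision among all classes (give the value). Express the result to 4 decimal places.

Per-class precision (TP/(TP+FP)):
  bearing: TP=92, FP=73+29=102 → 92/194 = 0.47423
  imbalance: TP=143, FP=33+32=65 → 143/208 = 0.68750
  misalign: TP=478, FP=35+76=111 → 478/589 = 0.81154
Highest is class 'misalign' with precision = 0.8115.

0.8115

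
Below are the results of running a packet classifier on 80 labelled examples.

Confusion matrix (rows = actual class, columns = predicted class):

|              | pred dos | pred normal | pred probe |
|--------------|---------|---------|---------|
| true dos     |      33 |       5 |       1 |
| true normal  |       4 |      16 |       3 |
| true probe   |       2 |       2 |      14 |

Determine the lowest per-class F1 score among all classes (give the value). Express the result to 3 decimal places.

Per-class F1 score (2·TP/(2·TP+FP+FN)):
  dos: TP=33, FP=4+2=6, FN=5+1=6 → 66/78 = 0.8462
  normal: TP=16, FP=5+2=7, FN=4+3=7 → 32/46 = 0.6957
  probe: TP=14, FP=1+3=4, FN=2+2=4 → 28/36 = 0.7778
Lowest is class 'normal' with F1 score = 0.696.

0.696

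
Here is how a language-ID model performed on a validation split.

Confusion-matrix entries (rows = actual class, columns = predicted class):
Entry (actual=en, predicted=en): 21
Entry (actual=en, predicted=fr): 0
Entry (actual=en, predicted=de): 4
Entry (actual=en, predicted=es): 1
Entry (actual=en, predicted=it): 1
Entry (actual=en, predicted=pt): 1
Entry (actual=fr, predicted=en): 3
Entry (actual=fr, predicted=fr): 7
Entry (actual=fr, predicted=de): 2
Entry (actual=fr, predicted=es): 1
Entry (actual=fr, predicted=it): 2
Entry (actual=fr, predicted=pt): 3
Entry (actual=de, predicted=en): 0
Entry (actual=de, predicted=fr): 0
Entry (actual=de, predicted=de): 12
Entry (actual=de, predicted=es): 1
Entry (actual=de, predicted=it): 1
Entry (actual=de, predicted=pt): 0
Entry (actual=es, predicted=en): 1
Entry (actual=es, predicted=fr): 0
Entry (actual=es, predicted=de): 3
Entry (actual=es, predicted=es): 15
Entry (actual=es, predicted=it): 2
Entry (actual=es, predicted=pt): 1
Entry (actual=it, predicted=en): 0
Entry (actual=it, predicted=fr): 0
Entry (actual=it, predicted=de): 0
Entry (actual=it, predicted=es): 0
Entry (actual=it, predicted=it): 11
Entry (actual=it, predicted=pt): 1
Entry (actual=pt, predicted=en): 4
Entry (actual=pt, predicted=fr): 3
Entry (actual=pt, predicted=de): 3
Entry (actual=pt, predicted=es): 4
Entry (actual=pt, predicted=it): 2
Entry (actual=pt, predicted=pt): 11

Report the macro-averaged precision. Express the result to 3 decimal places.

Per-class precision (TP/(TP+FP)):
  en: TP=21, FP=3+0+1+0+4=8 → 21/29 = 0.7241
  fr: TP=7, FP=0+0+0+0+3=3 → 7/10 = 0.7000
  de: TP=12, FP=4+2+3+0+3=12 → 12/24 = 0.5000
  es: TP=15, FP=1+1+1+0+4=7 → 15/22 = 0.6818
  it: TP=11, FP=1+2+1+2+2=8 → 11/19 = 0.5789
  pt: TP=11, FP=1+3+0+1+1=6 → 11/17 = 0.6471
Macro-precision = mean = (0.7241 + 0.7000 + 0.5000 + 0.6818 + 0.5789 + 0.6471) / 6 = 0.639

0.639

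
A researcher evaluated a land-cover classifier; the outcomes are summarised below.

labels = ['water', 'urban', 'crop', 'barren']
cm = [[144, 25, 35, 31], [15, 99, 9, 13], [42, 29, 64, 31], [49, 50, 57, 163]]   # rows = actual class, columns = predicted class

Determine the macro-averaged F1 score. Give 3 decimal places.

0.537

Per-class F1 score (2·TP/(2·TP+FP+FN)):
  water: TP=144, FP=15+42+49=106, FN=25+35+31=91 → 288/485 = 0.5938
  urban: TP=99, FP=25+29+50=104, FN=15+9+13=37 → 198/339 = 0.5841
  crop: TP=64, FP=35+9+57=101, FN=42+29+31=102 → 128/331 = 0.3867
  barren: TP=163, FP=31+13+31=75, FN=49+50+57=156 → 326/557 = 0.5853
Macro-F1 score = mean = (0.5938 + 0.5841 + 0.3867 + 0.5853) / 4 = 0.537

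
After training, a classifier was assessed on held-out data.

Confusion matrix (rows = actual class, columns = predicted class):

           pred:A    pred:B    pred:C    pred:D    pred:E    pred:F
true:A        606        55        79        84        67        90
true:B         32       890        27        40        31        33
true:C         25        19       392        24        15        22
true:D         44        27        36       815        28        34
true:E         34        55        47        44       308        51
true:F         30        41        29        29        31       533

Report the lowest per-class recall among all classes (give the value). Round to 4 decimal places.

0.5714

Per-class recall (TP/(TP+FN)):
  A: TP=606, FN=55+79+84+67+90=375 → 606/981 = 0.61774
  B: TP=890, FN=32+27+40+31+33=163 → 890/1053 = 0.84520
  C: TP=392, FN=25+19+24+15+22=105 → 392/497 = 0.78873
  D: TP=815, FN=44+27+36+28+34=169 → 815/984 = 0.82825
  E: TP=308, FN=34+55+47+44+51=231 → 308/539 = 0.57143
  F: TP=533, FN=30+41+29+29+31=160 → 533/693 = 0.76912
Lowest is class 'E' with recall = 0.5714.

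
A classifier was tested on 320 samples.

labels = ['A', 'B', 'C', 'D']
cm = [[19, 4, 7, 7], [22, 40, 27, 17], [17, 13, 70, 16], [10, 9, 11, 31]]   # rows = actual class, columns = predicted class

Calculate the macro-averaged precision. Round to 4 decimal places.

Per-class precision (TP/(TP+FP)):
  A: TP=19, FP=22+17+10=49 → 19/68 = 0.27941
  B: TP=40, FP=4+13+9=26 → 40/66 = 0.60606
  C: TP=70, FP=7+27+11=45 → 70/115 = 0.60870
  D: TP=31, FP=7+17+16=40 → 31/71 = 0.43662
Macro-precision = mean = (0.27941 + 0.60606 + 0.60870 + 0.43662) / 4 = 0.4827

0.4827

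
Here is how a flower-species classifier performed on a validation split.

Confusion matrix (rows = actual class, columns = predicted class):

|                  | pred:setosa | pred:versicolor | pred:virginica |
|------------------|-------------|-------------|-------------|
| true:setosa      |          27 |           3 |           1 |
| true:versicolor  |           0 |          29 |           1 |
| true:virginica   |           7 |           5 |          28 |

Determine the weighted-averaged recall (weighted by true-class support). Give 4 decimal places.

0.8317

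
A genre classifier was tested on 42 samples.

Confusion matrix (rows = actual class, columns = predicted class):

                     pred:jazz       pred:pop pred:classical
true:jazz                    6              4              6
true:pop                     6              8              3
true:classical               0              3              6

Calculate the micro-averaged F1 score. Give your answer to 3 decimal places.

0.476

Micro-averaging pools counts across classes: ΣTP=20, ΣFP=22, ΣFN=22.
Micro-F1 score = 2·TP/(2·TP+FP+FN) on pooled counts = 0.476 (equals overall accuracy in single-label multiclass).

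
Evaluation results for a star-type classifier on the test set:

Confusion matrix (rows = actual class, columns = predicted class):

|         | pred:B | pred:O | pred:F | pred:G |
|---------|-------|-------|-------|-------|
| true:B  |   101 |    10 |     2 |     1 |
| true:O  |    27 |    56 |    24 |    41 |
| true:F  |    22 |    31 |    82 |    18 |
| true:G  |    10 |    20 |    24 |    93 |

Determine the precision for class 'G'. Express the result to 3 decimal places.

0.608

precision = TP/(TP+FP).
G: TP=93, FP=1+41+18=60 → 93/153 = 0.6078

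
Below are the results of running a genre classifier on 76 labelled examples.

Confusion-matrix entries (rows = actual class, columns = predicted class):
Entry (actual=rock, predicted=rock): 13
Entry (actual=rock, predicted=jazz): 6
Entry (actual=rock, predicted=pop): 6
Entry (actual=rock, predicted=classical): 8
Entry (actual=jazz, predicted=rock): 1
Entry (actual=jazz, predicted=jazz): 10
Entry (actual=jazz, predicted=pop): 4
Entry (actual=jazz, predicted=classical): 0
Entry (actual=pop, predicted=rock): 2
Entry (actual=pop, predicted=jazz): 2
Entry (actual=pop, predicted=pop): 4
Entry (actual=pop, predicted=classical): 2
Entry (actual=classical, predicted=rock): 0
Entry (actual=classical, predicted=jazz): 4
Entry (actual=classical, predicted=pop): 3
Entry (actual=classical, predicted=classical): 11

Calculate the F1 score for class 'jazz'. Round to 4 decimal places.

0.5405

Take TP from the diagonal, FP from the rest of the 'jazz' prediction marginal, FN from the rest of the 'jazz' actual marginal.
F1 score = 2·TP/(2·TP+FP+FN).
jazz: TP=10, FP=6+2+4=12, FN=1+4+0=5 → 20/37 = 0.54054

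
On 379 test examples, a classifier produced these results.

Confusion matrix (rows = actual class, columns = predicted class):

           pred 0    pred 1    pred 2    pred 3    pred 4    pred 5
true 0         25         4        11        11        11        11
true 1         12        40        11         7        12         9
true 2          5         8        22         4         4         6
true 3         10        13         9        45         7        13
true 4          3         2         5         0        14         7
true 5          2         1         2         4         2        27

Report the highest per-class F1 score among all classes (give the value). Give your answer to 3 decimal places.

0.536

Per-class F1 score (2·TP/(2·TP+FP+FN)):
  0: TP=25, FP=12+5+10+3+2=32, FN=4+11+11+11+11=48 → 50/130 = 0.3846
  1: TP=40, FP=4+8+13+2+1=28, FN=12+11+7+12+9=51 → 80/159 = 0.5031
  2: TP=22, FP=11+11+9+5+2=38, FN=5+8+4+4+6=27 → 44/109 = 0.4037
  3: TP=45, FP=11+7+4+0+4=26, FN=10+13+9+7+13=52 → 90/168 = 0.5357
  4: TP=14, FP=11+12+4+7+2=36, FN=3+2+5+0+7=17 → 28/81 = 0.3457
  5: TP=27, FP=11+9+6+13+7=46, FN=2+1+2+4+2=11 → 54/111 = 0.4865
Highest is class '3' with F1 score = 0.536.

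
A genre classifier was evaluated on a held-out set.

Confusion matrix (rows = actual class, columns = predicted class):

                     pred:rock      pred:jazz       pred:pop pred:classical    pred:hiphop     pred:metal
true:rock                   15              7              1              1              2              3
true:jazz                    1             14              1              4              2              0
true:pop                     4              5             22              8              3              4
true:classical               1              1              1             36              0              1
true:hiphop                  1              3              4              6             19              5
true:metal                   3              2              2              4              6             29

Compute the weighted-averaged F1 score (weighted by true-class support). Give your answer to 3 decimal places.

0.606

Per-class F1 score (2·TP/(2·TP+FP+FN)):
  rock: TP=15, FP=1+4+1+1+3=10, FN=7+1+1+2+3=14 → 30/54 = 0.5556
  jazz: TP=14, FP=7+5+1+3+2=18, FN=1+1+4+2+0=8 → 28/54 = 0.5185
  pop: TP=22, FP=1+1+1+4+2=9, FN=4+5+8+3+4=24 → 44/77 = 0.5714
  classical: TP=36, FP=1+4+8+6+4=23, FN=1+1+1+0+1=4 → 72/99 = 0.7273
  hiphop: TP=19, FP=2+2+3+0+6=13, FN=1+3+4+6+5=19 → 38/70 = 0.5429
  metal: TP=29, FP=3+0+4+1+5=13, FN=3+2+2+4+6=17 → 58/88 = 0.6591
Weighted-F1 score = Σ (supportᵢ/N)·F1 scoreᵢ with N=221: (29/221)·0.5556 + (22/221)·0.5185 + (46/221)·0.5714 + (40/221)·0.7273 + (38/221)·0.5429 + (46/221)·0.6591 = 0.606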